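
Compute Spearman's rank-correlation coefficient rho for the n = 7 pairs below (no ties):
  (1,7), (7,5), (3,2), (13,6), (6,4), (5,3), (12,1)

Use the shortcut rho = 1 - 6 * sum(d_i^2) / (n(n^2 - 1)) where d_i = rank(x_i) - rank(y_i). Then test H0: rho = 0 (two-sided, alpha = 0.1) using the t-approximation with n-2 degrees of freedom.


Step 1: Rank x and y separately (midranks; no ties here).
rank(x): 1->1, 7->5, 3->2, 13->7, 6->4, 5->3, 12->6
rank(y): 7->7, 5->5, 2->2, 6->6, 4->4, 3->3, 1->1
Step 2: d_i = R_x(i) - R_y(i); compute d_i^2.
  (1-7)^2=36, (5-5)^2=0, (2-2)^2=0, (7-6)^2=1, (4-4)^2=0, (3-3)^2=0, (6-1)^2=25
sum(d^2) = 62.
Step 3: rho = 1 - 6*62 / (7*(7^2 - 1)) = 1 - 372/336 = -0.107143.
Step 4: Under H0, t = rho * sqrt((n-2)/(1-rho^2)) = -0.2410 ~ t(5).
Step 5: Two-sided p-value from the t-distribution with 5 df = 0.819151.
Step 6: alpha = 0.1. fail to reject H0.

rho = -0.1071, p = 0.819151, fail to reject H0 at alpha = 0.1.


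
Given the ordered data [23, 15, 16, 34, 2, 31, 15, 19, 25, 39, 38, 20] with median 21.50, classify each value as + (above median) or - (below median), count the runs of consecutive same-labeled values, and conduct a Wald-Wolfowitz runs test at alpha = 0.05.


Step 1: Compute median = 21.50; label A = above, B = below.
Labels in order: ABBABABBAAAB  (n_A = 6, n_B = 6)
Step 2: Count runs R = 8.
Step 3: Under H0 (random ordering), E[R] = 2*n_A*n_B/(n_A+n_B) + 1 = 2*6*6/12 + 1 = 7.0000.
        Var[R] = 2*n_A*n_B*(2*n_A*n_B - n_A - n_B) / ((n_A+n_B)^2 * (n_A+n_B-1)) = 4320/1584 = 2.7273.
        SD[R] = 1.6514.
Step 4: Continuity-corrected z = (R - 0.5 - E[R]) / SD[R] = (8 - 0.5 - 7.0000) / 1.6514 = 0.3028.
Step 5: Two-sided p-value via normal approximation = 2*(1 - Phi(|z|)) = 0.762069.
Step 6: alpha = 0.05. fail to reject H0.

R = 8, z = 0.3028, p = 0.762069, fail to reject H0.


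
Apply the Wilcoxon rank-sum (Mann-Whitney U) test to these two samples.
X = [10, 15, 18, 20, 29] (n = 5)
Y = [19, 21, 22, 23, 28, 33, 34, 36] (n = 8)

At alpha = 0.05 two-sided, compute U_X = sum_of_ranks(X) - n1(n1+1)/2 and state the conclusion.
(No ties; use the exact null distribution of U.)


Step 1: Combine and sort all 13 observations; assign midranks.
sorted (value, group): (10,X), (15,X), (18,X), (19,Y), (20,X), (21,Y), (22,Y), (23,Y), (28,Y), (29,X), (33,Y), (34,Y), (36,Y)
ranks: 10->1, 15->2, 18->3, 19->4, 20->5, 21->6, 22->7, 23->8, 28->9, 29->10, 33->11, 34->12, 36->13
Step 2: Rank sum for X: R1 = 1 + 2 + 3 + 5 + 10 = 21.
Step 3: U_X = R1 - n1(n1+1)/2 = 21 - 5*6/2 = 21 - 15 = 6.
       U_Y = n1*n2 - U_X = 40 - 6 = 34.
Step 4: No ties, so the exact null distribution of U (based on enumerating the C(13,5) = 1287 equally likely rank assignments) gives the two-sided p-value.
Step 5: p-value = 0.045066; compare to alpha = 0.05. reject H0.

U_X = 6, p = 0.045066, reject H0 at alpha = 0.05.


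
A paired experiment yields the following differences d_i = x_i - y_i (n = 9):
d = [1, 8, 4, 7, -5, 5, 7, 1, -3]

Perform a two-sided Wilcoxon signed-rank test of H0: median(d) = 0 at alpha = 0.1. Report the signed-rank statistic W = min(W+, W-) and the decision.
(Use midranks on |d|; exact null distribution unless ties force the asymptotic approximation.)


Step 1: Drop any zero differences (none here) and take |d_i|.
|d| = [1, 8, 4, 7, 5, 5, 7, 1, 3]
Step 2: Midrank |d_i| (ties get averaged ranks).
ranks: |1|->1.5, |8|->9, |4|->4, |7|->7.5, |5|->5.5, |5|->5.5, |7|->7.5, |1|->1.5, |3|->3
Step 3: Attach original signs; sum ranks with positive sign and with negative sign.
W+ = 1.5 + 9 + 4 + 7.5 + 5.5 + 7.5 + 1.5 = 36.5
W- = 5.5 + 3 = 8.5
(Check: W+ + W- = 45 should equal n(n+1)/2 = 45.)
Step 4: Test statistic W = min(W+, W-) = 8.5.
Step 5: Ties in |d|, so use the tie-corrected normal approximation.
        E[W] = n(n+1)/4 = 9*10/4 = 22.5.
        Tie groups: |d|=1 (t=2), |d|=5 (t=2), |d|=7 (t=2); sum(t^3 - t) = 18.
        Var[W] = n(n+1)(2n+1)/24 - sum(t^3-t)/48 = 1710/24 - 18/48 = 70.875.
        z = (W - E[W]) / sqrt(Var[W]) = (8.5 - 22.5) / 8.4187 = -1.6630.
        Two-sided p = 2*Phi(z) = 0.096321.
Step 6: alpha = 0.1. reject H0.

W+ = 36.5, W- = 8.5, W = min = 8.5, p = 0.096321, reject H0.


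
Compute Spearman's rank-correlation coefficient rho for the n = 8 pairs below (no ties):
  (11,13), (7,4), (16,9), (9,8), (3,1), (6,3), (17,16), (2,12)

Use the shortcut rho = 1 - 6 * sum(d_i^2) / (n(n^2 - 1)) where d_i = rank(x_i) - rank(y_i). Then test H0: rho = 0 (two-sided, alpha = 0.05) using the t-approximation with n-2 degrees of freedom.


Step 1: Rank x and y separately (midranks; no ties here).
rank(x): 11->6, 7->4, 16->7, 9->5, 3->2, 6->3, 17->8, 2->1
rank(y): 13->7, 4->3, 9->5, 8->4, 1->1, 3->2, 16->8, 12->6
Step 2: d_i = R_x(i) - R_y(i); compute d_i^2.
  (6-7)^2=1, (4-3)^2=1, (7-5)^2=4, (5-4)^2=1, (2-1)^2=1, (3-2)^2=1, (8-8)^2=0, (1-6)^2=25
sum(d^2) = 34.
Step 3: rho = 1 - 6*34 / (8*(8^2 - 1)) = 1 - 204/504 = 0.595238.
Step 4: Under H0, t = rho * sqrt((n-2)/(1-rho^2)) = 1.8145 ~ t(6).
Step 5: Two-sided p-value from the t-distribution with 6 df = 0.119530.
Step 6: alpha = 0.05. fail to reject H0.

rho = 0.5952, p = 0.119530, fail to reject H0 at alpha = 0.05.


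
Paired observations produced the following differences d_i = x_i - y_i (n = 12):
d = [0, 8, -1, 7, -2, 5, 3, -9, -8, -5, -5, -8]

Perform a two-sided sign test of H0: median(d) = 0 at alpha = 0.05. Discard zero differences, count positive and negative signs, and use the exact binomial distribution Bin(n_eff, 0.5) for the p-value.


Step 1: Discard zero differences. Original n = 12; n_eff = number of nonzero differences = 11.
Nonzero differences (with sign): +8, -1, +7, -2, +5, +3, -9, -8, -5, -5, -8
Step 2: Count signs: positive = 4, negative = 7.
Step 3: Under H0: P(positive) = 0.5, so the number of positives S ~ Bin(11, 0.5).
Step 4: Two-sided exact p-value = sum of Bin(11,0.5) probabilities at or below the observed probability = 0.548828.
Step 5: alpha = 0.05. fail to reject H0.

n_eff = 11, pos = 4, neg = 7, p = 0.548828, fail to reject H0.


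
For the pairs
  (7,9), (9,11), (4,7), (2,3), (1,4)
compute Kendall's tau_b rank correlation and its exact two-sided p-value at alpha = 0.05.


Step 1: Enumerate the 10 unordered pairs (i,j) with i<j and classify each by sign(x_j-x_i) * sign(y_j-y_i).
  (1,2):dx=+2,dy=+2->C; (1,3):dx=-3,dy=-2->C; (1,4):dx=-5,dy=-6->C; (1,5):dx=-6,dy=-5->C
  (2,3):dx=-5,dy=-4->C; (2,4):dx=-7,dy=-8->C; (2,5):dx=-8,dy=-7->C; (3,4):dx=-2,dy=-4->C
  (3,5):dx=-3,dy=-3->C; (4,5):dx=-1,dy=+1->D
Step 2: C = 9, D = 1, total pairs = 10.
Step 3: tau = (C - D)/(n(n-1)/2) = (9 - 1)/10 = 0.800000.
Step 4: Exact two-sided p-value (enumerate n! = 120 permutations of y under H0): p = 0.083333.
Step 5: alpha = 0.05. fail to reject H0.

tau_b = 0.8000 (C=9, D=1), p = 0.083333, fail to reject H0.


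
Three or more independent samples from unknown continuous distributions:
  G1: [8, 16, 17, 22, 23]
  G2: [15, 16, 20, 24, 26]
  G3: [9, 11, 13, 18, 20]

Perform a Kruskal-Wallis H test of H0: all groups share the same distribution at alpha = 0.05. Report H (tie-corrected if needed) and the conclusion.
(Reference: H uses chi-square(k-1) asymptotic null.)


Step 1: Combine all N = 15 observations and assign midranks.
sorted (value, group, rank): (8,G1,1), (9,G3,2), (11,G3,3), (13,G3,4), (15,G2,5), (16,G1,6.5), (16,G2,6.5), (17,G1,8), (18,G3,9), (20,G2,10.5), (20,G3,10.5), (22,G1,12), (23,G1,13), (24,G2,14), (26,G2,15)
Step 2: Sum ranks within each group.
R_1 = 40.5 (n_1 = 5)
R_2 = 51 (n_2 = 5)
R_3 = 28.5 (n_3 = 5)
Step 3: H = 12/(N(N+1)) * sum(R_i^2/n_i) - 3(N+1)
     = 12/(15*16) * (40.5^2/5 + 51^2/5 + 28.5^2/5) - 3*16
     = 0.050000 * 1010.7 - 48
     = 2.535000.
Step 4: Ties present; correction factor C = 1 - 12/(15^3 - 15) = 0.996429. Corrected H = 2.535000 / 0.996429 = 2.544086.
Step 5: Under H0, H ~ chi^2(2); p-value = 0.280258.
Step 6: alpha = 0.05. fail to reject H0.

H = 2.5441, df = 2, p = 0.280258, fail to reject H0.


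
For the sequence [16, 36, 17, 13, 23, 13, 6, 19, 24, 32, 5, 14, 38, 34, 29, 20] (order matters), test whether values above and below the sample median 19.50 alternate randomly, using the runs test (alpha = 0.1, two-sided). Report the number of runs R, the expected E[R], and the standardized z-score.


Step 1: Compute median = 19.50; label A = above, B = below.
Labels in order: BABBABBBAABBAAAA  (n_A = 8, n_B = 8)
Step 2: Count runs R = 8.
Step 3: Under H0 (random ordering), E[R] = 2*n_A*n_B/(n_A+n_B) + 1 = 2*8*8/16 + 1 = 9.0000.
        Var[R] = 2*n_A*n_B*(2*n_A*n_B - n_A - n_B) / ((n_A+n_B)^2 * (n_A+n_B-1)) = 14336/3840 = 3.7333.
        SD[R] = 1.9322.
Step 4: Continuity-corrected z = (R + 0.5 - E[R]) / SD[R] = (8 + 0.5 - 9.0000) / 1.9322 = -0.2588.
Step 5: Two-sided p-value via normal approximation = 2*(1 - Phi(|z|)) = 0.795809.
Step 6: alpha = 0.1. fail to reject H0.

R = 8, z = -0.2588, p = 0.795809, fail to reject H0.


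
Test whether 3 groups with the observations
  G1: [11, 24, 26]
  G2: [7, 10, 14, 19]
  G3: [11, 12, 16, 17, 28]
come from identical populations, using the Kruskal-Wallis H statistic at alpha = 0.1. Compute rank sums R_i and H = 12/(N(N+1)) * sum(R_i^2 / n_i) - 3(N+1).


Step 1: Combine all N = 12 observations and assign midranks.
sorted (value, group, rank): (7,G2,1), (10,G2,2), (11,G1,3.5), (11,G3,3.5), (12,G3,5), (14,G2,6), (16,G3,7), (17,G3,8), (19,G2,9), (24,G1,10), (26,G1,11), (28,G3,12)
Step 2: Sum ranks within each group.
R_1 = 24.5 (n_1 = 3)
R_2 = 18 (n_2 = 4)
R_3 = 35.5 (n_3 = 5)
Step 3: H = 12/(N(N+1)) * sum(R_i^2/n_i) - 3(N+1)
     = 12/(12*13) * (24.5^2/3 + 18^2/4 + 35.5^2/5) - 3*13
     = 0.076923 * 533.133 - 39
     = 2.010256.
Step 4: Ties present; correction factor C = 1 - 6/(12^3 - 12) = 0.996503. Corrected H = 2.010256 / 0.996503 = 2.017310.
Step 5: Under H0, H ~ chi^2(2); p-value = 0.364709.
Step 6: alpha = 0.1. fail to reject H0.

H = 2.0173, df = 2, p = 0.364709, fail to reject H0.


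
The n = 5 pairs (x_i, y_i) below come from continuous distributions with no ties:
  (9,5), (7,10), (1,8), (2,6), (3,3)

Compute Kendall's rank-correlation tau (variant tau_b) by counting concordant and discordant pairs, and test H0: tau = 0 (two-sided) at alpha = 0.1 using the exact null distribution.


Step 1: Enumerate the 10 unordered pairs (i,j) with i<j and classify each by sign(x_j-x_i) * sign(y_j-y_i).
  (1,2):dx=-2,dy=+5->D; (1,3):dx=-8,dy=+3->D; (1,4):dx=-7,dy=+1->D; (1,5):dx=-6,dy=-2->C
  (2,3):dx=-6,dy=-2->C; (2,4):dx=-5,dy=-4->C; (2,5):dx=-4,dy=-7->C; (3,4):dx=+1,dy=-2->D
  (3,5):dx=+2,dy=-5->D; (4,5):dx=+1,dy=-3->D
Step 2: C = 4, D = 6, total pairs = 10.
Step 3: tau = (C - D)/(n(n-1)/2) = (4 - 6)/10 = -0.200000.
Step 4: Exact two-sided p-value (enumerate n! = 120 permutations of y under H0): p = 0.816667.
Step 5: alpha = 0.1. fail to reject H0.

tau_b = -0.2000 (C=4, D=6), p = 0.816667, fail to reject H0.


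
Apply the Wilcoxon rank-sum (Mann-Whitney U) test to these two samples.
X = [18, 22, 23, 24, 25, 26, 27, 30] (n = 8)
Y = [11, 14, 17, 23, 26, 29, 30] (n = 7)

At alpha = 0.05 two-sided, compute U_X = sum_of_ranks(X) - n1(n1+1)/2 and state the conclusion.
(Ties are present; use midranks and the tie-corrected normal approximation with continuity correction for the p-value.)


Step 1: Combine and sort all 15 observations; assign midranks.
sorted (value, group): (11,Y), (14,Y), (17,Y), (18,X), (22,X), (23,X), (23,Y), (24,X), (25,X), (26,X), (26,Y), (27,X), (29,Y), (30,X), (30,Y)
ranks: 11->1, 14->2, 17->3, 18->4, 22->5, 23->6.5, 23->6.5, 24->8, 25->9, 26->10.5, 26->10.5, 27->12, 29->13, 30->14.5, 30->14.5
Step 2: Rank sum for X: R1 = 4 + 5 + 6.5 + 8 + 9 + 10.5 + 12 + 14.5 = 69.5.
Step 3: U_X = R1 - n1(n1+1)/2 = 69.5 - 8*9/2 = 69.5 - 36 = 33.5.
       U_Y = n1*n2 - U_X = 56 - 33.5 = 22.5.
Step 4: Ties are present, so use the tie-corrected normal approximation (with continuity correction) for the p-value.
Step 5: p-value = 0.561784; compare to alpha = 0.05. fail to reject H0.

U_X = 33.5, p = 0.561784, fail to reject H0 at alpha = 0.05.


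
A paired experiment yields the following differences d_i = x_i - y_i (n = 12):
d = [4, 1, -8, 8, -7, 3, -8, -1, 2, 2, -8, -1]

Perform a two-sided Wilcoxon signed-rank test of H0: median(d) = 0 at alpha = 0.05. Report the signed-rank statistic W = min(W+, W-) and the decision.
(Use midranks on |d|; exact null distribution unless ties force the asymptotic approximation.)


Step 1: Drop any zero differences (none here) and take |d_i|.
|d| = [4, 1, 8, 8, 7, 3, 8, 1, 2, 2, 8, 1]
Step 2: Midrank |d_i| (ties get averaged ranks).
ranks: |4|->7, |1|->2, |8|->10.5, |8|->10.5, |7|->8, |3|->6, |8|->10.5, |1|->2, |2|->4.5, |2|->4.5, |8|->10.5, |1|->2
Step 3: Attach original signs; sum ranks with positive sign and with negative sign.
W+ = 7 + 2 + 10.5 + 6 + 4.5 + 4.5 = 34.5
W- = 10.5 + 8 + 10.5 + 2 + 10.5 + 2 = 43.5
(Check: W+ + W- = 78 should equal n(n+1)/2 = 78.)
Step 4: Test statistic W = min(W+, W-) = 34.5.
Step 5: Ties in |d|, so use the tie-corrected normal approximation.
        E[W] = n(n+1)/4 = 12*13/4 = 39.
        Tie groups: |d|=1 (t=3), |d|=2 (t=2), |d|=8 (t=4); sum(t^3 - t) = 90.
        Var[W] = n(n+1)(2n+1)/24 - sum(t^3-t)/48 = 3900/24 - 90/48 = 160.625.
        z = (W - E[W]) / sqrt(Var[W]) = (34.5 - 39) / 12.6738 = -0.3551.
        Two-sided p = 2*Phi(z) = 0.722542.
Step 6: alpha = 0.05. fail to reject H0.

W+ = 34.5, W- = 43.5, W = min = 34.5, p = 0.722542, fail to reject H0.


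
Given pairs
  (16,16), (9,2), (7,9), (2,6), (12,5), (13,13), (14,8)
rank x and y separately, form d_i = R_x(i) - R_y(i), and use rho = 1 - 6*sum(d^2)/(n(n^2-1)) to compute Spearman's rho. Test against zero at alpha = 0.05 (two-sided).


Step 1: Rank x and y separately (midranks; no ties here).
rank(x): 16->7, 9->3, 7->2, 2->1, 12->4, 13->5, 14->6
rank(y): 16->7, 2->1, 9->5, 6->3, 5->2, 13->6, 8->4
Step 2: d_i = R_x(i) - R_y(i); compute d_i^2.
  (7-7)^2=0, (3-1)^2=4, (2-5)^2=9, (1-3)^2=4, (4-2)^2=4, (5-6)^2=1, (6-4)^2=4
sum(d^2) = 26.
Step 3: rho = 1 - 6*26 / (7*(7^2 - 1)) = 1 - 156/336 = 0.535714.
Step 4: Under H0, t = rho * sqrt((n-2)/(1-rho^2)) = 1.4186 ~ t(5).
Step 5: Two-sided p-value from the t-distribution with 5 df = 0.215217.
Step 6: alpha = 0.05. fail to reject H0.

rho = 0.5357, p = 0.215217, fail to reject H0 at alpha = 0.05.


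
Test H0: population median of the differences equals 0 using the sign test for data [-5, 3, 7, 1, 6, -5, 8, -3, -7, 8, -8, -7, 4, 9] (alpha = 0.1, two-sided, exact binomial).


Step 1: Discard zero differences. Original n = 14; n_eff = number of nonzero differences = 14.
Nonzero differences (with sign): -5, +3, +7, +1, +6, -5, +8, -3, -7, +8, -8, -7, +4, +9
Step 2: Count signs: positive = 8, negative = 6.
Step 3: Under H0: P(positive) = 0.5, so the number of positives S ~ Bin(14, 0.5).
Step 4: Two-sided exact p-value = sum of Bin(14,0.5) probabilities at or below the observed probability = 0.790527.
Step 5: alpha = 0.1. fail to reject H0.

n_eff = 14, pos = 8, neg = 6, p = 0.790527, fail to reject H0.


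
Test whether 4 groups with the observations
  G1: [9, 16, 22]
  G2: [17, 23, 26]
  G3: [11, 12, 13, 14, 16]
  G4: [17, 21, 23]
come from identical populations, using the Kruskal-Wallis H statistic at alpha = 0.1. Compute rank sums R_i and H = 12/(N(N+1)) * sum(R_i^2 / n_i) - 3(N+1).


Step 1: Combine all N = 14 observations and assign midranks.
sorted (value, group, rank): (9,G1,1), (11,G3,2), (12,G3,3), (13,G3,4), (14,G3,5), (16,G1,6.5), (16,G3,6.5), (17,G2,8.5), (17,G4,8.5), (21,G4,10), (22,G1,11), (23,G2,12.5), (23,G4,12.5), (26,G2,14)
Step 2: Sum ranks within each group.
R_1 = 18.5 (n_1 = 3)
R_2 = 35 (n_2 = 3)
R_3 = 20.5 (n_3 = 5)
R_4 = 31 (n_4 = 3)
Step 3: H = 12/(N(N+1)) * sum(R_i^2/n_i) - 3(N+1)
     = 12/(14*15) * (18.5^2/3 + 35^2/3 + 20.5^2/5 + 31^2/3) - 3*15
     = 0.057143 * 926.8 - 45
     = 7.960000.
Step 4: Ties present; correction factor C = 1 - 18/(14^3 - 14) = 0.993407. Corrected H = 7.960000 / 0.993407 = 8.012832.
Step 5: Under H0, H ~ chi^2(3); p-value = 0.045747.
Step 6: alpha = 0.1. reject H0.

H = 8.0128, df = 3, p = 0.045747, reject H0.


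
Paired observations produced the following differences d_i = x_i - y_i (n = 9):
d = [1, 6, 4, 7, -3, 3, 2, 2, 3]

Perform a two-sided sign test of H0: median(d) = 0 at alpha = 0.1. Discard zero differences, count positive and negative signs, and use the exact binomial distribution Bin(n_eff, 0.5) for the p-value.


Step 1: Discard zero differences. Original n = 9; n_eff = number of nonzero differences = 9.
Nonzero differences (with sign): +1, +6, +4, +7, -3, +3, +2, +2, +3
Step 2: Count signs: positive = 8, negative = 1.
Step 3: Under H0: P(positive) = 0.5, so the number of positives S ~ Bin(9, 0.5).
Step 4: Two-sided exact p-value = sum of Bin(9,0.5) probabilities at or below the observed probability = 0.039062.
Step 5: alpha = 0.1. reject H0.

n_eff = 9, pos = 8, neg = 1, p = 0.039062, reject H0.


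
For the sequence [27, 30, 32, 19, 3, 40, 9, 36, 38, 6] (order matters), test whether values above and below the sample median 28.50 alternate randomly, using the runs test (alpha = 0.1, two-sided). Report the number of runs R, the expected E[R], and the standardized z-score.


Step 1: Compute median = 28.50; label A = above, B = below.
Labels in order: BAABBABAAB  (n_A = 5, n_B = 5)
Step 2: Count runs R = 7.
Step 3: Under H0 (random ordering), E[R] = 2*n_A*n_B/(n_A+n_B) + 1 = 2*5*5/10 + 1 = 6.0000.
        Var[R] = 2*n_A*n_B*(2*n_A*n_B - n_A - n_B) / ((n_A+n_B)^2 * (n_A+n_B-1)) = 2000/900 = 2.2222.
        SD[R] = 1.4907.
Step 4: Continuity-corrected z = (R - 0.5 - E[R]) / SD[R] = (7 - 0.5 - 6.0000) / 1.4907 = 0.3354.
Step 5: Two-sided p-value via normal approximation = 2*(1 - Phi(|z|)) = 0.737316.
Step 6: alpha = 0.1. fail to reject H0.

R = 7, z = 0.3354, p = 0.737316, fail to reject H0.


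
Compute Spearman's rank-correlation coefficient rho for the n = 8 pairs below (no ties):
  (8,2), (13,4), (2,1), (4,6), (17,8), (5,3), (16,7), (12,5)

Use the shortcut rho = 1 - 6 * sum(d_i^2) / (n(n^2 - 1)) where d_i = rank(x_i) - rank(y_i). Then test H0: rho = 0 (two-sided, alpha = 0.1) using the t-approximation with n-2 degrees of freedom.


Step 1: Rank x and y separately (midranks; no ties here).
rank(x): 8->4, 13->6, 2->1, 4->2, 17->8, 5->3, 16->7, 12->5
rank(y): 2->2, 4->4, 1->1, 6->6, 8->8, 3->3, 7->7, 5->5
Step 2: d_i = R_x(i) - R_y(i); compute d_i^2.
  (4-2)^2=4, (6-4)^2=4, (1-1)^2=0, (2-6)^2=16, (8-8)^2=0, (3-3)^2=0, (7-7)^2=0, (5-5)^2=0
sum(d^2) = 24.
Step 3: rho = 1 - 6*24 / (8*(8^2 - 1)) = 1 - 144/504 = 0.714286.
Step 4: Under H0, t = rho * sqrt((n-2)/(1-rho^2)) = 2.5000 ~ t(6).
Step 5: Two-sided p-value from the t-distribution with 6 df = 0.046528.
Step 6: alpha = 0.1. reject H0.

rho = 0.7143, p = 0.046528, reject H0 at alpha = 0.1.


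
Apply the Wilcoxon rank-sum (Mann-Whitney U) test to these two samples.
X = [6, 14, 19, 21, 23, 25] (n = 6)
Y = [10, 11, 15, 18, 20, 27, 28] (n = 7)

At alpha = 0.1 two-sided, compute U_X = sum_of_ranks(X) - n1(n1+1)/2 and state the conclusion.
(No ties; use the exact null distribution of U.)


Step 1: Combine and sort all 13 observations; assign midranks.
sorted (value, group): (6,X), (10,Y), (11,Y), (14,X), (15,Y), (18,Y), (19,X), (20,Y), (21,X), (23,X), (25,X), (27,Y), (28,Y)
ranks: 6->1, 10->2, 11->3, 14->4, 15->5, 18->6, 19->7, 20->8, 21->9, 23->10, 25->11, 27->12, 28->13
Step 2: Rank sum for X: R1 = 1 + 4 + 7 + 9 + 10 + 11 = 42.
Step 3: U_X = R1 - n1(n1+1)/2 = 42 - 6*7/2 = 42 - 21 = 21.
       U_Y = n1*n2 - U_X = 42 - 21 = 21.
Step 4: No ties, so the exact null distribution of U (based on enumerating the C(13,6) = 1716 equally likely rank assignments) gives the two-sided p-value.
Step 5: p-value = 1.000000; compare to alpha = 0.1. fail to reject H0.

U_X = 21, p = 1.000000, fail to reject H0 at alpha = 0.1.


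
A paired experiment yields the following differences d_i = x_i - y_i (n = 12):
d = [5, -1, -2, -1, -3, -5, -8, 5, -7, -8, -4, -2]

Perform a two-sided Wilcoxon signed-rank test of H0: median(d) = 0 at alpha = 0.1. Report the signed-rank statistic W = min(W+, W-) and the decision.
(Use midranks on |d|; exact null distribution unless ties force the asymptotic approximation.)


Step 1: Drop any zero differences (none here) and take |d_i|.
|d| = [5, 1, 2, 1, 3, 5, 8, 5, 7, 8, 4, 2]
Step 2: Midrank |d_i| (ties get averaged ranks).
ranks: |5|->8, |1|->1.5, |2|->3.5, |1|->1.5, |3|->5, |5|->8, |8|->11.5, |5|->8, |7|->10, |8|->11.5, |4|->6, |2|->3.5
Step 3: Attach original signs; sum ranks with positive sign and with negative sign.
W+ = 8 + 8 = 16
W- = 1.5 + 3.5 + 1.5 + 5 + 8 + 11.5 + 10 + 11.5 + 6 + 3.5 = 62
(Check: W+ + W- = 78 should equal n(n+1)/2 = 78.)
Step 4: Test statistic W = min(W+, W-) = 16.
Step 5: Ties in |d|, so use the tie-corrected normal approximation.
        E[W] = n(n+1)/4 = 12*13/4 = 39.
        Tie groups: |d|=1 (t=2), |d|=2 (t=2), |d|=5 (t=3), |d|=8 (t=2); sum(t^3 - t) = 42.
        Var[W] = n(n+1)(2n+1)/24 - sum(t^3-t)/48 = 3900/24 - 42/48 = 161.625.
        z = (W - E[W]) / sqrt(Var[W]) = (16 - 39) / 12.7132 = -1.8091.
        Two-sided p = 2*Phi(z) = 0.070428.
Step 6: alpha = 0.1. reject H0.

W+ = 16, W- = 62, W = min = 16, p = 0.070428, reject H0.


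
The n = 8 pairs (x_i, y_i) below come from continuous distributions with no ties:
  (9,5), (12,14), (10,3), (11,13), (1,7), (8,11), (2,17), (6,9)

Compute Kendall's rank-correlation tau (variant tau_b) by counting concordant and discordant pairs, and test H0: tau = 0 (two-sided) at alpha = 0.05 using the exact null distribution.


Step 1: Enumerate the 28 unordered pairs (i,j) with i<j and classify each by sign(x_j-x_i) * sign(y_j-y_i).
  (1,2):dx=+3,dy=+9->C; (1,3):dx=+1,dy=-2->D; (1,4):dx=+2,dy=+8->C; (1,5):dx=-8,dy=+2->D
  (1,6):dx=-1,dy=+6->D; (1,7):dx=-7,dy=+12->D; (1,8):dx=-3,dy=+4->D; (2,3):dx=-2,dy=-11->C
  (2,4):dx=-1,dy=-1->C; (2,5):dx=-11,dy=-7->C; (2,6):dx=-4,dy=-3->C; (2,7):dx=-10,dy=+3->D
  (2,8):dx=-6,dy=-5->C; (3,4):dx=+1,dy=+10->C; (3,5):dx=-9,dy=+4->D; (3,6):dx=-2,dy=+8->D
  (3,7):dx=-8,dy=+14->D; (3,8):dx=-4,dy=+6->D; (4,5):dx=-10,dy=-6->C; (4,6):dx=-3,dy=-2->C
  (4,7):dx=-9,dy=+4->D; (4,8):dx=-5,dy=-4->C; (5,6):dx=+7,dy=+4->C; (5,7):dx=+1,dy=+10->C
  (5,8):dx=+5,dy=+2->C; (6,7):dx=-6,dy=+6->D; (6,8):dx=-2,dy=-2->C; (7,8):dx=+4,dy=-8->D
Step 2: C = 15, D = 13, total pairs = 28.
Step 3: tau = (C - D)/(n(n-1)/2) = (15 - 13)/28 = 0.071429.
Step 4: Exact two-sided p-value (enumerate n! = 40320 permutations of y under H0): p = 0.904861.
Step 5: alpha = 0.05. fail to reject H0.

tau_b = 0.0714 (C=15, D=13), p = 0.904861, fail to reject H0.


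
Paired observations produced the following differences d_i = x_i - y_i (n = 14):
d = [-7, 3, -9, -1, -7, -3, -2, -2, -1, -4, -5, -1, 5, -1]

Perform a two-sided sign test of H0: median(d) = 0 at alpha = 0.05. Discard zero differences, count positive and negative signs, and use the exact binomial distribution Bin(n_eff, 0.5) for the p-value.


Step 1: Discard zero differences. Original n = 14; n_eff = number of nonzero differences = 14.
Nonzero differences (with sign): -7, +3, -9, -1, -7, -3, -2, -2, -1, -4, -5, -1, +5, -1
Step 2: Count signs: positive = 2, negative = 12.
Step 3: Under H0: P(positive) = 0.5, so the number of positives S ~ Bin(14, 0.5).
Step 4: Two-sided exact p-value = sum of Bin(14,0.5) probabilities at or below the observed probability = 0.012939.
Step 5: alpha = 0.05. reject H0.

n_eff = 14, pos = 2, neg = 12, p = 0.012939, reject H0.


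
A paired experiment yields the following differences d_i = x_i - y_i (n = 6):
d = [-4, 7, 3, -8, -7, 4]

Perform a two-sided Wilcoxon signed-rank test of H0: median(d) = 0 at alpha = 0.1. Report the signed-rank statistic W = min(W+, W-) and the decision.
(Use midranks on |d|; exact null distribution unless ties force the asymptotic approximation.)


Step 1: Drop any zero differences (none here) and take |d_i|.
|d| = [4, 7, 3, 8, 7, 4]
Step 2: Midrank |d_i| (ties get averaged ranks).
ranks: |4|->2.5, |7|->4.5, |3|->1, |8|->6, |7|->4.5, |4|->2.5
Step 3: Attach original signs; sum ranks with positive sign and with negative sign.
W+ = 4.5 + 1 + 2.5 = 8
W- = 2.5 + 6 + 4.5 = 13
(Check: W+ + W- = 21 should equal n(n+1)/2 = 21.)
Step 4: Test statistic W = min(W+, W-) = 8.
Step 5: Ties in |d|, so use the tie-corrected normal approximation.
        E[W] = n(n+1)/4 = 6*7/4 = 10.5.
        Tie groups: |d|=4 (t=2), |d|=7 (t=2); sum(t^3 - t) = 12.
        Var[W] = n(n+1)(2n+1)/24 - sum(t^3-t)/48 = 546/24 - 12/48 = 22.5.
        z = (W - E[W]) / sqrt(Var[W]) = (8 - 10.5) / 4.7434 = -0.5270.
        Two-sided p = 2*Phi(z) = 0.598161.
Step 6: alpha = 0.1. fail to reject H0.

W+ = 8, W- = 13, W = min = 8, p = 0.598161, fail to reject H0.


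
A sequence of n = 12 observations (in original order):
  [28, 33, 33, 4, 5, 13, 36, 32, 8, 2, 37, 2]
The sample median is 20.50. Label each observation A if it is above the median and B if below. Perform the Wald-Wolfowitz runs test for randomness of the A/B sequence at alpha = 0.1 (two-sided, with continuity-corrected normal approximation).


Step 1: Compute median = 20.50; label A = above, B = below.
Labels in order: AAABBBAABBAB  (n_A = 6, n_B = 6)
Step 2: Count runs R = 6.
Step 3: Under H0 (random ordering), E[R] = 2*n_A*n_B/(n_A+n_B) + 1 = 2*6*6/12 + 1 = 7.0000.
        Var[R] = 2*n_A*n_B*(2*n_A*n_B - n_A - n_B) / ((n_A+n_B)^2 * (n_A+n_B-1)) = 4320/1584 = 2.7273.
        SD[R] = 1.6514.
Step 4: Continuity-corrected z = (R + 0.5 - E[R]) / SD[R] = (6 + 0.5 - 7.0000) / 1.6514 = -0.3028.
Step 5: Two-sided p-value via normal approximation = 2*(1 - Phi(|z|)) = 0.762069.
Step 6: alpha = 0.1. fail to reject H0.

R = 6, z = -0.3028, p = 0.762069, fail to reject H0.


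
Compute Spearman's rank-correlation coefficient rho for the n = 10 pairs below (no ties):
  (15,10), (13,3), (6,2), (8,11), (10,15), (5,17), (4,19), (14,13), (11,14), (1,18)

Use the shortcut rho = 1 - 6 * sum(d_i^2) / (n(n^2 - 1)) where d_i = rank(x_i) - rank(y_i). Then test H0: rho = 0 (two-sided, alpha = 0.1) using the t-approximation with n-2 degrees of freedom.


Step 1: Rank x and y separately (midranks; no ties here).
rank(x): 15->10, 13->8, 6->4, 8->5, 10->6, 5->3, 4->2, 14->9, 11->7, 1->1
rank(y): 10->3, 3->2, 2->1, 11->4, 15->7, 17->8, 19->10, 13->5, 14->6, 18->9
Step 2: d_i = R_x(i) - R_y(i); compute d_i^2.
  (10-3)^2=49, (8-2)^2=36, (4-1)^2=9, (5-4)^2=1, (6-7)^2=1, (3-8)^2=25, (2-10)^2=64, (9-5)^2=16, (7-6)^2=1, (1-9)^2=64
sum(d^2) = 266.
Step 3: rho = 1 - 6*266 / (10*(10^2 - 1)) = 1 - 1596/990 = -0.612121.
Step 4: Under H0, t = rho * sqrt((n-2)/(1-rho^2)) = -2.1895 ~ t(8).
Step 5: Two-sided p-value from the t-distribution with 8 df = 0.059972.
Step 6: alpha = 0.1. reject H0.

rho = -0.6121, p = 0.059972, reject H0 at alpha = 0.1.


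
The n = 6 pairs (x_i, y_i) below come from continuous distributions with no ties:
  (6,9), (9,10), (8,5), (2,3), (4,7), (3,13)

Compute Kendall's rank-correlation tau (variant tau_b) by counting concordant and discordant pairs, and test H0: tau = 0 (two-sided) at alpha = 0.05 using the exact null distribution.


Step 1: Enumerate the 15 unordered pairs (i,j) with i<j and classify each by sign(x_j-x_i) * sign(y_j-y_i).
  (1,2):dx=+3,dy=+1->C; (1,3):dx=+2,dy=-4->D; (1,4):dx=-4,dy=-6->C; (1,5):dx=-2,dy=-2->C
  (1,6):dx=-3,dy=+4->D; (2,3):dx=-1,dy=-5->C; (2,4):dx=-7,dy=-7->C; (2,5):dx=-5,dy=-3->C
  (2,6):dx=-6,dy=+3->D; (3,4):dx=-6,dy=-2->C; (3,5):dx=-4,dy=+2->D; (3,6):dx=-5,dy=+8->D
  (4,5):dx=+2,dy=+4->C; (4,6):dx=+1,dy=+10->C; (5,6):dx=-1,dy=+6->D
Step 2: C = 9, D = 6, total pairs = 15.
Step 3: tau = (C - D)/(n(n-1)/2) = (9 - 6)/15 = 0.200000.
Step 4: Exact two-sided p-value (enumerate n! = 720 permutations of y under H0): p = 0.719444.
Step 5: alpha = 0.05. fail to reject H0.

tau_b = 0.2000 (C=9, D=6), p = 0.719444, fail to reject H0.


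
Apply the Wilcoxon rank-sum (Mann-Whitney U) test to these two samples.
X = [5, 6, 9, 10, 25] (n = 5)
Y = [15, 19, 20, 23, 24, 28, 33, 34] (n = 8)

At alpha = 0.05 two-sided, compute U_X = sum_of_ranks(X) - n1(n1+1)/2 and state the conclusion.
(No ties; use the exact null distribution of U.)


Step 1: Combine and sort all 13 observations; assign midranks.
sorted (value, group): (5,X), (6,X), (9,X), (10,X), (15,Y), (19,Y), (20,Y), (23,Y), (24,Y), (25,X), (28,Y), (33,Y), (34,Y)
ranks: 5->1, 6->2, 9->3, 10->4, 15->5, 19->6, 20->7, 23->8, 24->9, 25->10, 28->11, 33->12, 34->13
Step 2: Rank sum for X: R1 = 1 + 2 + 3 + 4 + 10 = 20.
Step 3: U_X = R1 - n1(n1+1)/2 = 20 - 5*6/2 = 20 - 15 = 5.
       U_Y = n1*n2 - U_X = 40 - 5 = 35.
Step 4: No ties, so the exact null distribution of U (based on enumerating the C(13,5) = 1287 equally likely rank assignments) gives the two-sided p-value.
Step 5: p-value = 0.029526; compare to alpha = 0.05. reject H0.

U_X = 5, p = 0.029526, reject H0 at alpha = 0.05.


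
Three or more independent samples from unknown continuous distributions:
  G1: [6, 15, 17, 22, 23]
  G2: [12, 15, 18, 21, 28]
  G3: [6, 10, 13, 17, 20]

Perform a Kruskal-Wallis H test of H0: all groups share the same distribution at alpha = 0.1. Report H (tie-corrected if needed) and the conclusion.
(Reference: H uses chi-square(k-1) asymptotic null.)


Step 1: Combine all N = 15 observations and assign midranks.
sorted (value, group, rank): (6,G1,1.5), (6,G3,1.5), (10,G3,3), (12,G2,4), (13,G3,5), (15,G1,6.5), (15,G2,6.5), (17,G1,8.5), (17,G3,8.5), (18,G2,10), (20,G3,11), (21,G2,12), (22,G1,13), (23,G1,14), (28,G2,15)
Step 2: Sum ranks within each group.
R_1 = 43.5 (n_1 = 5)
R_2 = 47.5 (n_2 = 5)
R_3 = 29 (n_3 = 5)
Step 3: H = 12/(N(N+1)) * sum(R_i^2/n_i) - 3(N+1)
     = 12/(15*16) * (43.5^2/5 + 47.5^2/5 + 29^2/5) - 3*16
     = 0.050000 * 997.9 - 48
     = 1.895000.
Step 4: Ties present; correction factor C = 1 - 18/(15^3 - 15) = 0.994643. Corrected H = 1.895000 / 0.994643 = 1.905206.
Step 5: Under H0, H ~ chi^2(2); p-value = 0.385736.
Step 6: alpha = 0.1. fail to reject H0.

H = 1.9052, df = 2, p = 0.385736, fail to reject H0.


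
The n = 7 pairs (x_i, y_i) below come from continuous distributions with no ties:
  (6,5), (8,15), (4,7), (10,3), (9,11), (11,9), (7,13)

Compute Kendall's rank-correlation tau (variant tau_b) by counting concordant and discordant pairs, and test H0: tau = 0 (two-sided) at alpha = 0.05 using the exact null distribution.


Step 1: Enumerate the 21 unordered pairs (i,j) with i<j and classify each by sign(x_j-x_i) * sign(y_j-y_i).
  (1,2):dx=+2,dy=+10->C; (1,3):dx=-2,dy=+2->D; (1,4):dx=+4,dy=-2->D; (1,5):dx=+3,dy=+6->C
  (1,6):dx=+5,dy=+4->C; (1,7):dx=+1,dy=+8->C; (2,3):dx=-4,dy=-8->C; (2,4):dx=+2,dy=-12->D
  (2,5):dx=+1,dy=-4->D; (2,6):dx=+3,dy=-6->D; (2,7):dx=-1,dy=-2->C; (3,4):dx=+6,dy=-4->D
  (3,5):dx=+5,dy=+4->C; (3,6):dx=+7,dy=+2->C; (3,7):dx=+3,dy=+6->C; (4,5):dx=-1,dy=+8->D
  (4,6):dx=+1,dy=+6->C; (4,7):dx=-3,dy=+10->D; (5,6):dx=+2,dy=-2->D; (5,7):dx=-2,dy=+2->D
  (6,7):dx=-4,dy=+4->D
Step 2: C = 10, D = 11, total pairs = 21.
Step 3: tau = (C - D)/(n(n-1)/2) = (10 - 11)/21 = -0.047619.
Step 4: Exact two-sided p-value (enumerate n! = 5040 permutations of y under H0): p = 1.000000.
Step 5: alpha = 0.05. fail to reject H0.

tau_b = -0.0476 (C=10, D=11), p = 1.000000, fail to reject H0.


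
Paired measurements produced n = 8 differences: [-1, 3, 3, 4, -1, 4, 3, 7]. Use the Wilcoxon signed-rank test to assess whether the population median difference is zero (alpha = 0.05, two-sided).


Step 1: Drop any zero differences (none here) and take |d_i|.
|d| = [1, 3, 3, 4, 1, 4, 3, 7]
Step 2: Midrank |d_i| (ties get averaged ranks).
ranks: |1|->1.5, |3|->4, |3|->4, |4|->6.5, |1|->1.5, |4|->6.5, |3|->4, |7|->8
Step 3: Attach original signs; sum ranks with positive sign and with negative sign.
W+ = 4 + 4 + 6.5 + 6.5 + 4 + 8 = 33
W- = 1.5 + 1.5 = 3
(Check: W+ + W- = 36 should equal n(n+1)/2 = 36.)
Step 4: Test statistic W = min(W+, W-) = 3.
Step 5: Ties in |d|, so use the tie-corrected normal approximation.
        E[W] = n(n+1)/4 = 8*9/4 = 18.
        Tie groups: |d|=1 (t=2), |d|=3 (t=3), |d|=4 (t=2); sum(t^3 - t) = 36.
        Var[W] = n(n+1)(2n+1)/24 - sum(t^3-t)/48 = 1224/24 - 36/48 = 50.25.
        z = (W - E[W]) / sqrt(Var[W]) = (3 - 18) / 7.0887 = -2.1160.
        Two-sided p = 2*Phi(z) = 0.034342.
Step 6: alpha = 0.05. reject H0.

W+ = 33, W- = 3, W = min = 3, p = 0.034342, reject H0.


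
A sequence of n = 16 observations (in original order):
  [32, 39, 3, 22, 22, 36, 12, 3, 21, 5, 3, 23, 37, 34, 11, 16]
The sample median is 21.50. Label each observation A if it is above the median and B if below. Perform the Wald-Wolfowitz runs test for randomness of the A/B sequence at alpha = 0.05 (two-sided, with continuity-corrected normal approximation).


Step 1: Compute median = 21.50; label A = above, B = below.
Labels in order: AABAAABBBBBAAABB  (n_A = 8, n_B = 8)
Step 2: Count runs R = 6.
Step 3: Under H0 (random ordering), E[R] = 2*n_A*n_B/(n_A+n_B) + 1 = 2*8*8/16 + 1 = 9.0000.
        Var[R] = 2*n_A*n_B*(2*n_A*n_B - n_A - n_B) / ((n_A+n_B)^2 * (n_A+n_B-1)) = 14336/3840 = 3.7333.
        SD[R] = 1.9322.
Step 4: Continuity-corrected z = (R + 0.5 - E[R]) / SD[R] = (6 + 0.5 - 9.0000) / 1.9322 = -1.2939.
Step 5: Two-sided p-value via normal approximation = 2*(1 - Phi(|z|)) = 0.195709.
Step 6: alpha = 0.05. fail to reject H0.

R = 6, z = -1.2939, p = 0.195709, fail to reject H0.


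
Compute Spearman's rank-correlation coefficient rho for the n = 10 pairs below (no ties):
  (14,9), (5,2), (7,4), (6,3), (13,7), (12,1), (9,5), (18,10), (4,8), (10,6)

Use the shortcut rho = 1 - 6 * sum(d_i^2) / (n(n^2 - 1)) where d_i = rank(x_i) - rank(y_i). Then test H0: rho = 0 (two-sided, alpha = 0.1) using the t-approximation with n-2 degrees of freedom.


Step 1: Rank x and y separately (midranks; no ties here).
rank(x): 14->9, 5->2, 7->4, 6->3, 13->8, 12->7, 9->5, 18->10, 4->1, 10->6
rank(y): 9->9, 2->2, 4->4, 3->3, 7->7, 1->1, 5->5, 10->10, 8->8, 6->6
Step 2: d_i = R_x(i) - R_y(i); compute d_i^2.
  (9-9)^2=0, (2-2)^2=0, (4-4)^2=0, (3-3)^2=0, (8-7)^2=1, (7-1)^2=36, (5-5)^2=0, (10-10)^2=0, (1-8)^2=49, (6-6)^2=0
sum(d^2) = 86.
Step 3: rho = 1 - 6*86 / (10*(10^2 - 1)) = 1 - 516/990 = 0.478788.
Step 4: Under H0, t = rho * sqrt((n-2)/(1-rho^2)) = 1.5425 ~ t(8).
Step 5: Two-sided p-value from the t-distribution with 8 df = 0.161523.
Step 6: alpha = 0.1. fail to reject H0.

rho = 0.4788, p = 0.161523, fail to reject H0 at alpha = 0.1.


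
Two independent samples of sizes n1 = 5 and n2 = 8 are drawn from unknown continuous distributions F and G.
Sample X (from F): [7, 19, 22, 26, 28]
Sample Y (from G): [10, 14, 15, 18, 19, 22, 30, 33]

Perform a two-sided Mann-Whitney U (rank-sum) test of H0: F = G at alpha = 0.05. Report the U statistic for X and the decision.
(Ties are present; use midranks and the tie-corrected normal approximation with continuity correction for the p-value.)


Step 1: Combine and sort all 13 observations; assign midranks.
sorted (value, group): (7,X), (10,Y), (14,Y), (15,Y), (18,Y), (19,X), (19,Y), (22,X), (22,Y), (26,X), (28,X), (30,Y), (33,Y)
ranks: 7->1, 10->2, 14->3, 15->4, 18->5, 19->6.5, 19->6.5, 22->8.5, 22->8.5, 26->10, 28->11, 30->12, 33->13
Step 2: Rank sum for X: R1 = 1 + 6.5 + 8.5 + 10 + 11 = 37.
Step 3: U_X = R1 - n1(n1+1)/2 = 37 - 5*6/2 = 37 - 15 = 22.
       U_Y = n1*n2 - U_X = 40 - 22 = 18.
Step 4: Ties are present, so use the tie-corrected normal approximation (with continuity correction) for the p-value.
Step 5: p-value = 0.825728; compare to alpha = 0.05. fail to reject H0.

U_X = 22, p = 0.825728, fail to reject H0 at alpha = 0.05.


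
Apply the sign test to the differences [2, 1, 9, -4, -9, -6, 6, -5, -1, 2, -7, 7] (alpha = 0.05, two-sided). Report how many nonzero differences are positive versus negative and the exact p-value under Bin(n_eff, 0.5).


Step 1: Discard zero differences. Original n = 12; n_eff = number of nonzero differences = 12.
Nonzero differences (with sign): +2, +1, +9, -4, -9, -6, +6, -5, -1, +2, -7, +7
Step 2: Count signs: positive = 6, negative = 6.
Step 3: Under H0: P(positive) = 0.5, so the number of positives S ~ Bin(12, 0.5).
Step 4: Two-sided exact p-value = sum of Bin(12,0.5) probabilities at or below the observed probability = 1.000000.
Step 5: alpha = 0.05. fail to reject H0.

n_eff = 12, pos = 6, neg = 6, p = 1.000000, fail to reject H0.


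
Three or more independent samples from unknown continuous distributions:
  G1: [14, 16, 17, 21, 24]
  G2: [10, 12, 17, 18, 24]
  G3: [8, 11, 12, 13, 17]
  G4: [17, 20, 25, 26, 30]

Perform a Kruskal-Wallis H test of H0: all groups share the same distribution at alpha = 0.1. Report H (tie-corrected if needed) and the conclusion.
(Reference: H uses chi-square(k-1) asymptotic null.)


Step 1: Combine all N = 20 observations and assign midranks.
sorted (value, group, rank): (8,G3,1), (10,G2,2), (11,G3,3), (12,G2,4.5), (12,G3,4.5), (13,G3,6), (14,G1,7), (16,G1,8), (17,G1,10.5), (17,G2,10.5), (17,G3,10.5), (17,G4,10.5), (18,G2,13), (20,G4,14), (21,G1,15), (24,G1,16.5), (24,G2,16.5), (25,G4,18), (26,G4,19), (30,G4,20)
Step 2: Sum ranks within each group.
R_1 = 57 (n_1 = 5)
R_2 = 46.5 (n_2 = 5)
R_3 = 25 (n_3 = 5)
R_4 = 81.5 (n_4 = 5)
Step 3: H = 12/(N(N+1)) * sum(R_i^2/n_i) - 3(N+1)
     = 12/(20*21) * (57^2/5 + 46.5^2/5 + 25^2/5 + 81.5^2/5) - 3*21
     = 0.028571 * 2535.7 - 63
     = 9.448571.
Step 4: Ties present; correction factor C = 1 - 72/(20^3 - 20) = 0.990977. Corrected H = 9.448571 / 0.990977 = 9.534598.
Step 5: Under H0, H ~ chi^2(3); p-value = 0.022966.
Step 6: alpha = 0.1. reject H0.

H = 9.5346, df = 3, p = 0.022966, reject H0.


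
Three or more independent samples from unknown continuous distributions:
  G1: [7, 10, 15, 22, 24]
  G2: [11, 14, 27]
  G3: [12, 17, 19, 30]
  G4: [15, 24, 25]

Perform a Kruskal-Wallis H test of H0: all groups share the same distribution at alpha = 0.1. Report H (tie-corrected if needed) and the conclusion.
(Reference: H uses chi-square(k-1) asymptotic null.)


Step 1: Combine all N = 15 observations and assign midranks.
sorted (value, group, rank): (7,G1,1), (10,G1,2), (11,G2,3), (12,G3,4), (14,G2,5), (15,G1,6.5), (15,G4,6.5), (17,G3,8), (19,G3,9), (22,G1,10), (24,G1,11.5), (24,G4,11.5), (25,G4,13), (27,G2,14), (30,G3,15)
Step 2: Sum ranks within each group.
R_1 = 31 (n_1 = 5)
R_2 = 22 (n_2 = 3)
R_3 = 36 (n_3 = 4)
R_4 = 31 (n_4 = 3)
Step 3: H = 12/(N(N+1)) * sum(R_i^2/n_i) - 3(N+1)
     = 12/(15*16) * (31^2/5 + 22^2/3 + 36^2/4 + 31^2/3) - 3*16
     = 0.050000 * 997.867 - 48
     = 1.893333.
Step 4: Ties present; correction factor C = 1 - 12/(15^3 - 15) = 0.996429. Corrected H = 1.893333 / 0.996429 = 1.900119.
Step 5: Under H0, H ~ chi^2(3); p-value = 0.593394.
Step 6: alpha = 0.1. fail to reject H0.

H = 1.9001, df = 3, p = 0.593394, fail to reject H0.


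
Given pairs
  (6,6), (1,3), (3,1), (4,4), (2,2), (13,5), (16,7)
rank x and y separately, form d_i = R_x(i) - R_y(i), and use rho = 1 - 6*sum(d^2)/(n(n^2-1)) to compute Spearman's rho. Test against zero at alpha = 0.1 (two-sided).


Step 1: Rank x and y separately (midranks; no ties here).
rank(x): 6->5, 1->1, 3->3, 4->4, 2->2, 13->6, 16->7
rank(y): 6->6, 3->3, 1->1, 4->4, 2->2, 5->5, 7->7
Step 2: d_i = R_x(i) - R_y(i); compute d_i^2.
  (5-6)^2=1, (1-3)^2=4, (3-1)^2=4, (4-4)^2=0, (2-2)^2=0, (6-5)^2=1, (7-7)^2=0
sum(d^2) = 10.
Step 3: rho = 1 - 6*10 / (7*(7^2 - 1)) = 1 - 60/336 = 0.821429.
Step 4: Under H0, t = rho * sqrt((n-2)/(1-rho^2)) = 3.2206 ~ t(5).
Step 5: Two-sided p-value from the t-distribution with 5 df = 0.023449.
Step 6: alpha = 0.1. reject H0.

rho = 0.8214, p = 0.023449, reject H0 at alpha = 0.1.


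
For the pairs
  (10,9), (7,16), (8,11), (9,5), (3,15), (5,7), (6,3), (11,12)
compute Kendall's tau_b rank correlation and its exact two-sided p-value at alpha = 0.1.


Step 1: Enumerate the 28 unordered pairs (i,j) with i<j and classify each by sign(x_j-x_i) * sign(y_j-y_i).
  (1,2):dx=-3,dy=+7->D; (1,3):dx=-2,dy=+2->D; (1,4):dx=-1,dy=-4->C; (1,5):dx=-7,dy=+6->D
  (1,6):dx=-5,dy=-2->C; (1,7):dx=-4,dy=-6->C; (1,8):dx=+1,dy=+3->C; (2,3):dx=+1,dy=-5->D
  (2,4):dx=+2,dy=-11->D; (2,5):dx=-4,dy=-1->C; (2,6):dx=-2,dy=-9->C; (2,7):dx=-1,dy=-13->C
  (2,8):dx=+4,dy=-4->D; (3,4):dx=+1,dy=-6->D; (3,5):dx=-5,dy=+4->D; (3,6):dx=-3,dy=-4->C
  (3,7):dx=-2,dy=-8->C; (3,8):dx=+3,dy=+1->C; (4,5):dx=-6,dy=+10->D; (4,6):dx=-4,dy=+2->D
  (4,7):dx=-3,dy=-2->C; (4,8):dx=+2,dy=+7->C; (5,6):dx=+2,dy=-8->D; (5,7):dx=+3,dy=-12->D
  (5,8):dx=+8,dy=-3->D; (6,7):dx=+1,dy=-4->D; (6,8):dx=+6,dy=+5->C; (7,8):dx=+5,dy=+9->C
Step 2: C = 14, D = 14, total pairs = 28.
Step 3: tau = (C - D)/(n(n-1)/2) = (14 - 14)/28 = 0.000000.
Step 4: Exact two-sided p-value (enumerate n! = 40320 permutations of y under H0): p = 1.000000.
Step 5: alpha = 0.1. fail to reject H0.

tau_b = 0.0000 (C=14, D=14), p = 1.000000, fail to reject H0.
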